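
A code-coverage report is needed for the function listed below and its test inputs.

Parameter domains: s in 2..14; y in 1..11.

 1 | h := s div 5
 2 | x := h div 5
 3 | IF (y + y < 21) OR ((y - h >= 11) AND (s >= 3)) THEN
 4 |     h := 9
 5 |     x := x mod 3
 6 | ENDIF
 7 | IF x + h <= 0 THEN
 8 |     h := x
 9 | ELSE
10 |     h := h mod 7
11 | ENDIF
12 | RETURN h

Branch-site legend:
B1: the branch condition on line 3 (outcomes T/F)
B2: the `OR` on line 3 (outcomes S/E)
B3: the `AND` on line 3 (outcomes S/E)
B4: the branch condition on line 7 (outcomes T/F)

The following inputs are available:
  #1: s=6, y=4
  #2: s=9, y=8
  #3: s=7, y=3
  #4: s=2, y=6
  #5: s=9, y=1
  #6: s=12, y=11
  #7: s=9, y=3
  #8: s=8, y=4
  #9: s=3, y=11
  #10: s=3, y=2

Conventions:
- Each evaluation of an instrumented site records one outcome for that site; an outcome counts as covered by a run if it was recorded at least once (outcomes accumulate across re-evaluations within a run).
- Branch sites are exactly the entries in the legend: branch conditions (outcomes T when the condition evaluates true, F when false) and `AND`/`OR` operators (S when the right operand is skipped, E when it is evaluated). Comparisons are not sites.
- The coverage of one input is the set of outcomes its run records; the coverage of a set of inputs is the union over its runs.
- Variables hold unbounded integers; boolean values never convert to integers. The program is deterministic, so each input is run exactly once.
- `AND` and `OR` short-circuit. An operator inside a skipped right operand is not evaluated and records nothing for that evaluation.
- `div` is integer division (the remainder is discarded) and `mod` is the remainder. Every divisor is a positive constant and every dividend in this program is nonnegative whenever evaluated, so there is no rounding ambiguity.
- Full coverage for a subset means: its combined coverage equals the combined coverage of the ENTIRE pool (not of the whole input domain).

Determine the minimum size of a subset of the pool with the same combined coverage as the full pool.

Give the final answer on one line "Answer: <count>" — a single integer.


input #1 (s=6, y=4): events B2->S, B1->T, B4->F; covers B1=T, B2=S, B4=F
input #2 (s=9, y=8): events B2->S, B1->T, B4->F; covers B1=T, B2=S, B4=F
input #3 (s=7, y=3): events B2->S, B1->T, B4->F; covers B1=T, B2=S, B4=F
input #4 (s=2, y=6): events B2->S, B1->T, B4->F; covers B1=T, B2=S, B4=F
input #5 (s=9, y=1): events B2->S, B1->T, B4->F; covers B1=T, B2=S, B4=F
input #6 (s=12, y=11): events B2->E, B3->S, B1->F, B4->F; covers B1=F, B2=E, B3=S, B4=F
input #7 (s=9, y=3): events B2->S, B1->T, B4->F; covers B1=T, B2=S, B4=F
input #8 (s=8, y=4): events B2->S, B1->T, B4->F; covers B1=T, B2=S, B4=F
input #9 (s=3, y=11): events B2->E, B3->E, B1->T, B4->F; covers B1=T, B2=E, B3=E, B4=F
input #10 (s=3, y=2): events B2->S, B1->T, B4->F; covers B1=T, B2=S, B4=F
pool-wide coverage (7 outcomes): B1=T, B1=F, B2=S, B2=E, B3=S, B3=E, B4=F
no size-1 subset reaches all 7 outcomes (best union: 4/7)
no size-2 subset reaches all 7 outcomes (best union: 6/7)
the canonical winner is {1, 6, 9}: size 3, full 7-outcome coverage, earliest index list among size-3 covers
Answer: 3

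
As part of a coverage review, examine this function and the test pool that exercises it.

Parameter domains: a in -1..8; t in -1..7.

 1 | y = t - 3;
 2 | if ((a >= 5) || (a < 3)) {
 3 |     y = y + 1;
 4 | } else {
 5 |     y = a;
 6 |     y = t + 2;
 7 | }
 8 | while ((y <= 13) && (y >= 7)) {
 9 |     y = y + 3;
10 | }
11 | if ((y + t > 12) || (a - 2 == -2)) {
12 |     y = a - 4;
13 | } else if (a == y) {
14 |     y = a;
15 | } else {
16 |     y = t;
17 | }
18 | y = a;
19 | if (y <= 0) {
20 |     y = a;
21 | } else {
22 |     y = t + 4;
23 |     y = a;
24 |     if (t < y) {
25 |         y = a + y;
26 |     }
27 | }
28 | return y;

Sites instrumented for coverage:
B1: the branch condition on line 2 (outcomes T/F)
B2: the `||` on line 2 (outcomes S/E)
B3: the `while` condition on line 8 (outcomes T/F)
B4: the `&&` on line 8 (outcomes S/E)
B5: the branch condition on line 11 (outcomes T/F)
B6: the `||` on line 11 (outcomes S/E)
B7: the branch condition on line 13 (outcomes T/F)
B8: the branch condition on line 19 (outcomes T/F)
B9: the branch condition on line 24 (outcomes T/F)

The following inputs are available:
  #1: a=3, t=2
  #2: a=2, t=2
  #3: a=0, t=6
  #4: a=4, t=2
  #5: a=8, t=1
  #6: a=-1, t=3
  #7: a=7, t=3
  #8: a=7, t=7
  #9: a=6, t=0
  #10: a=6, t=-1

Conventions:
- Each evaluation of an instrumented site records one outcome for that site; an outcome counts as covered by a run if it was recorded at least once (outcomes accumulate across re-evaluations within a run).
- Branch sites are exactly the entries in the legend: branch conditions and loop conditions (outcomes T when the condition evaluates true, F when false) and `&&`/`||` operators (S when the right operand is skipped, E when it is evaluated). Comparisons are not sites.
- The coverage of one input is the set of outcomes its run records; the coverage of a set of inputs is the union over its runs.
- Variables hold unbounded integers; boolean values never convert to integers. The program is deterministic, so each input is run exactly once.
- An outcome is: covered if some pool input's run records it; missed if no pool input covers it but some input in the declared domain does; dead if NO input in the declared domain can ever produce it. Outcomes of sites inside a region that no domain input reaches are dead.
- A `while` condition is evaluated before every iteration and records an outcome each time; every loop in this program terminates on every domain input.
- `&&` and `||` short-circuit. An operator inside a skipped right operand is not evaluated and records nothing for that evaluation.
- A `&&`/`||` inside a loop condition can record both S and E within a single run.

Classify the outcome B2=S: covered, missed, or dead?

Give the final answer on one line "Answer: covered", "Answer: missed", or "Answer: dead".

B2=S is recorded by pool input(s) 5, 7, 8, 9, 10 -> covered

Answer: covered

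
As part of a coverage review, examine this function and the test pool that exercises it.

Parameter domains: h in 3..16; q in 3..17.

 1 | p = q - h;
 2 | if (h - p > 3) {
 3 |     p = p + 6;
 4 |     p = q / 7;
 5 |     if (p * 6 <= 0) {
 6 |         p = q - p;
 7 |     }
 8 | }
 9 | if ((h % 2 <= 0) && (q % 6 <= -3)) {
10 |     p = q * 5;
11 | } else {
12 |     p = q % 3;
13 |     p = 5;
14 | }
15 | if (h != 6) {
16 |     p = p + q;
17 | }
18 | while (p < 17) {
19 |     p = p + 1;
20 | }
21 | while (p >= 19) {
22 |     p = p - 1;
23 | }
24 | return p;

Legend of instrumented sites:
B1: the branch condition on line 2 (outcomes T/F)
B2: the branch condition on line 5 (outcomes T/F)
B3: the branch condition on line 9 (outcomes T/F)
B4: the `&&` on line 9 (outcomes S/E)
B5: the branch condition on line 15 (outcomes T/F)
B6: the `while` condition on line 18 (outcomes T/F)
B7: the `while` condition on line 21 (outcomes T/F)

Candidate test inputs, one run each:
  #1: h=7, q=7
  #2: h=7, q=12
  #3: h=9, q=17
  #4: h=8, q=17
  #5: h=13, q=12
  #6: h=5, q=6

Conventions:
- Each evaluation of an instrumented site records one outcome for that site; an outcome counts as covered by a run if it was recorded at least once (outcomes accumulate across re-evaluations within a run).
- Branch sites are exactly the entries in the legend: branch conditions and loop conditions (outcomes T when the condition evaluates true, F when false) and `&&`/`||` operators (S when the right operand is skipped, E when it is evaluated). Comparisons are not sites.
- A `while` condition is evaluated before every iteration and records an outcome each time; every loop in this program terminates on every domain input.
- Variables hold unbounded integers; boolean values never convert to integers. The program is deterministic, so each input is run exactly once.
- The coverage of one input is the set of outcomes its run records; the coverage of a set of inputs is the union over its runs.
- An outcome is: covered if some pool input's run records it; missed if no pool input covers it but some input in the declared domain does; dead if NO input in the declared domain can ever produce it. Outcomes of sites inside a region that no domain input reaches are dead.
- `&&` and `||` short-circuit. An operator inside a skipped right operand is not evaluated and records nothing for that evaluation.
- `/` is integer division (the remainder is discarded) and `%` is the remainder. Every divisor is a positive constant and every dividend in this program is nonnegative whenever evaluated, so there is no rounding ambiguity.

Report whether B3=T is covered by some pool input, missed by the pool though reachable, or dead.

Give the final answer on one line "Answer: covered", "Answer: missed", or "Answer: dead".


no pool input records B3=T
checking all 210 inputs in the declared domain: B3=T is never recorded -> dead
Answer: dead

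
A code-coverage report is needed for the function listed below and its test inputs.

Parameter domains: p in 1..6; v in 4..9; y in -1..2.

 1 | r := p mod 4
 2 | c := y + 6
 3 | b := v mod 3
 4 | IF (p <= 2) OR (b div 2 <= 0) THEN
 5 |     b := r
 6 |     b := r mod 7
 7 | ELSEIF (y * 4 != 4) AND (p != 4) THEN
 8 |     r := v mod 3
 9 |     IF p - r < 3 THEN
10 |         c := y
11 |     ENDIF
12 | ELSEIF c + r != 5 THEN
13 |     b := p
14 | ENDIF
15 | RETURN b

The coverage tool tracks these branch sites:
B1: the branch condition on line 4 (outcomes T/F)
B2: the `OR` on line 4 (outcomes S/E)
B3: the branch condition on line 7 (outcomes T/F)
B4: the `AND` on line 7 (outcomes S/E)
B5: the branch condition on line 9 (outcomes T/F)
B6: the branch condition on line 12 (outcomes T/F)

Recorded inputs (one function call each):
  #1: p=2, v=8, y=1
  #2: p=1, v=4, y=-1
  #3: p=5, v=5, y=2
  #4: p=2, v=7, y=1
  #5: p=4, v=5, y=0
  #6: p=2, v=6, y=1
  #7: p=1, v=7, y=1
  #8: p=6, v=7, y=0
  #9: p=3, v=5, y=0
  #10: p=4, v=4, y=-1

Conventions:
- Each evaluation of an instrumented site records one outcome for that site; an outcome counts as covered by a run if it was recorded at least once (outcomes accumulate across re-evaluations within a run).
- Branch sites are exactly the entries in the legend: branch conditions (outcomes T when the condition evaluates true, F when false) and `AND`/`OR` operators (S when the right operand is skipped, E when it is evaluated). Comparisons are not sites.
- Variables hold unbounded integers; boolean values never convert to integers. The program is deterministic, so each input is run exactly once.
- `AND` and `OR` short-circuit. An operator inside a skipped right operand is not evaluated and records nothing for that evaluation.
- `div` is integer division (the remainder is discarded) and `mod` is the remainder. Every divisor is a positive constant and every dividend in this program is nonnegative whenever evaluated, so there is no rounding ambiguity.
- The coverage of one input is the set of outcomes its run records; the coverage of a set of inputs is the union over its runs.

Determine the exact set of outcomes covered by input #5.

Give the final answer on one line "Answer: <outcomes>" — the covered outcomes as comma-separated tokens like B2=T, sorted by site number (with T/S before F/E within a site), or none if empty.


Running input #5 (p=4, v=5, y=0), event by event:
  B2->E, B1->F, B4->E, B3->F, B6->T
as a set, this run covers: B1=F, B2=E, B3=F, B4=E, B6=T
Answer: B1=F, B2=E, B3=F, B4=E, B6=T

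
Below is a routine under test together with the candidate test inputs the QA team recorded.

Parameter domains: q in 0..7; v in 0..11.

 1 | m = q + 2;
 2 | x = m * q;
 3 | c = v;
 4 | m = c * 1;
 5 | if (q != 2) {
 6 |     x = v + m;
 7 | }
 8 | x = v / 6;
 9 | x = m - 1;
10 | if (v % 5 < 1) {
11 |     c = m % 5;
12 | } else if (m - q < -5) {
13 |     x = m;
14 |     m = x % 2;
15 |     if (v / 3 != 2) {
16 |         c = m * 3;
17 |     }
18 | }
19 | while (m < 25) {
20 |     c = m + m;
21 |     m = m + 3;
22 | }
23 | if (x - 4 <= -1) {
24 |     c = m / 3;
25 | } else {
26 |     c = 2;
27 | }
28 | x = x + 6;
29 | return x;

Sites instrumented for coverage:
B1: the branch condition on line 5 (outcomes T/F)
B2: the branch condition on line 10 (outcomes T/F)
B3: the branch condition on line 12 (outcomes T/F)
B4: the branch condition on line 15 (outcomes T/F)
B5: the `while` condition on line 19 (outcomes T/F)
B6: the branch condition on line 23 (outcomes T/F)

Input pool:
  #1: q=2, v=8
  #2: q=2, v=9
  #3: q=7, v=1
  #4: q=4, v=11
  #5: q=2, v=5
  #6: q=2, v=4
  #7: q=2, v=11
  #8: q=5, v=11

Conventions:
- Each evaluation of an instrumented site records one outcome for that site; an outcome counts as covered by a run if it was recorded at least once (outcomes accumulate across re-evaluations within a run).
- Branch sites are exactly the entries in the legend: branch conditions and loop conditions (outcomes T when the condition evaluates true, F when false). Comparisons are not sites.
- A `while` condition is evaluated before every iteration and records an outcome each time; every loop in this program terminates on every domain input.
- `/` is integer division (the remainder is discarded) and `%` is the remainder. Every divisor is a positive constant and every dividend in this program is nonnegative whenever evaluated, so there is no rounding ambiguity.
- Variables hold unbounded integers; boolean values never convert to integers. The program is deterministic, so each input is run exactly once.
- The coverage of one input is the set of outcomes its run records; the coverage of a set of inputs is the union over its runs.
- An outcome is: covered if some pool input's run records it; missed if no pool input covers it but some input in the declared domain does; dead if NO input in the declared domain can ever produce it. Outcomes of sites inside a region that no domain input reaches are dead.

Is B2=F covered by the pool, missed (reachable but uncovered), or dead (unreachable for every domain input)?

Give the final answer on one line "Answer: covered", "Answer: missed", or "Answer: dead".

B2=F is recorded by pool input(s) 1, 2, 3, 4, 6, 7, 8 -> covered

Answer: covered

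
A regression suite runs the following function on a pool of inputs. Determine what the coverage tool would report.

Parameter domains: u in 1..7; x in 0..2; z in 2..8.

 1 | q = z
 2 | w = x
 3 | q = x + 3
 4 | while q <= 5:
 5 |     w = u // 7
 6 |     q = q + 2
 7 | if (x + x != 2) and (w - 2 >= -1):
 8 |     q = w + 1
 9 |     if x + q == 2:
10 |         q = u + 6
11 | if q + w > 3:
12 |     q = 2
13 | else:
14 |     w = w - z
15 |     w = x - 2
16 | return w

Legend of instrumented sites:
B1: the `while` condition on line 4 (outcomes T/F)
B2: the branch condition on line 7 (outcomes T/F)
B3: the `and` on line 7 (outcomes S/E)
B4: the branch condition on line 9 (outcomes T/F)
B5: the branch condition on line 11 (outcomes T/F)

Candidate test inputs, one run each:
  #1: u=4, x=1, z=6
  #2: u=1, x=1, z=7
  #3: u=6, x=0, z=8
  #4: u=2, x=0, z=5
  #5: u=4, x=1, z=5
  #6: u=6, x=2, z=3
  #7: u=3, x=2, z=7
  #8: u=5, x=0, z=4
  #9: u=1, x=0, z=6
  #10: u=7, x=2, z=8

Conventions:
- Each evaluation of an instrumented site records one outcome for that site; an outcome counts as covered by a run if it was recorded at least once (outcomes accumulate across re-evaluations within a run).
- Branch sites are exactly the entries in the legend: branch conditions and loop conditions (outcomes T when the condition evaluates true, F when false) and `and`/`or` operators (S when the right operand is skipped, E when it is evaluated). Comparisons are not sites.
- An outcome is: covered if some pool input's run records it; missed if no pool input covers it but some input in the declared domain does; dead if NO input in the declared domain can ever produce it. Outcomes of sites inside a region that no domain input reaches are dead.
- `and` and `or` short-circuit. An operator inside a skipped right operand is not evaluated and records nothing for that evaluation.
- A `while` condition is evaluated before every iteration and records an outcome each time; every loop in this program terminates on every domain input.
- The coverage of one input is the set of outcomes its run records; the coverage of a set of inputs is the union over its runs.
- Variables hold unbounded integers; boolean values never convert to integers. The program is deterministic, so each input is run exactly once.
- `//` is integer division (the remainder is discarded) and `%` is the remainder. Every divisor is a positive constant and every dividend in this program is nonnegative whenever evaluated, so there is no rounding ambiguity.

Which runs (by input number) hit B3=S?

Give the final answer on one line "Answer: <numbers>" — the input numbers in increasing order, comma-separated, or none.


input #1 (u=4, x=1, z=6): produces B3=S
input #2 (u=1, x=1, z=7): produces B3=S
input #3 (u=6, x=0, z=8): does not produce B3=S
input #4 (u=2, x=0, z=5): does not produce B3=S
input #5 (u=4, x=1, z=5): produces B3=S
input #6 (u=6, x=2, z=3): does not produce B3=S
input #7 (u=3, x=2, z=7): does not produce B3=S
input #8 (u=5, x=0, z=4): does not produce B3=S
input #9 (u=1, x=0, z=6): does not produce B3=S
input #10 (u=7, x=2, z=8): does not produce B3=S
Answer: 1, 2, 5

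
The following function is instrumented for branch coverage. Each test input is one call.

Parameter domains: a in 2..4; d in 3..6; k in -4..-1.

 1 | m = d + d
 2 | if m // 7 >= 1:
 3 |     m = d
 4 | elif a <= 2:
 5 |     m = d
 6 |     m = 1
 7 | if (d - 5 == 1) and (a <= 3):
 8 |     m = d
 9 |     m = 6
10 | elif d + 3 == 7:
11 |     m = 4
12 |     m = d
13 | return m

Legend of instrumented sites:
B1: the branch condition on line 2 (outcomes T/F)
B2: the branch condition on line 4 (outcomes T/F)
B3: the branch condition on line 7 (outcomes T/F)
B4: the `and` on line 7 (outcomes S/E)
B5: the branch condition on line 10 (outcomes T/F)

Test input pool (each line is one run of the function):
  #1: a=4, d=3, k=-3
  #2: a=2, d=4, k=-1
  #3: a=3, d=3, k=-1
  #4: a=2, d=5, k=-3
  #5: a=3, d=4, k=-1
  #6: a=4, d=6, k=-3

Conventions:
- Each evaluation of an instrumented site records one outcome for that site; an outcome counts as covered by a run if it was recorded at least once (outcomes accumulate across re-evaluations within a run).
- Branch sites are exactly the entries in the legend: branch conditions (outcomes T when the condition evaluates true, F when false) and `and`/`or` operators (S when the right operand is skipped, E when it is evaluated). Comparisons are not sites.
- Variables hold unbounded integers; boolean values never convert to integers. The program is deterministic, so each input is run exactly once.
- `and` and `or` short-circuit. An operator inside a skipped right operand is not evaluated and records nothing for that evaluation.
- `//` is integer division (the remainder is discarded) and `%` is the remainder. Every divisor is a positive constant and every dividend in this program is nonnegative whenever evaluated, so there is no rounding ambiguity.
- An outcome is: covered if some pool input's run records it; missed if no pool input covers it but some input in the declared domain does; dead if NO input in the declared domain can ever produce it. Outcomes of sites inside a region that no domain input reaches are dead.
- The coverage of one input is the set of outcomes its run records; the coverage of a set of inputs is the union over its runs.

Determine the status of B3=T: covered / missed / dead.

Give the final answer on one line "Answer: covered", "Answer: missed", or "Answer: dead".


no pool input records B3=T
but domain input (a=2, d=6, k=-4) does record it -> reachable, so missed
Answer: missed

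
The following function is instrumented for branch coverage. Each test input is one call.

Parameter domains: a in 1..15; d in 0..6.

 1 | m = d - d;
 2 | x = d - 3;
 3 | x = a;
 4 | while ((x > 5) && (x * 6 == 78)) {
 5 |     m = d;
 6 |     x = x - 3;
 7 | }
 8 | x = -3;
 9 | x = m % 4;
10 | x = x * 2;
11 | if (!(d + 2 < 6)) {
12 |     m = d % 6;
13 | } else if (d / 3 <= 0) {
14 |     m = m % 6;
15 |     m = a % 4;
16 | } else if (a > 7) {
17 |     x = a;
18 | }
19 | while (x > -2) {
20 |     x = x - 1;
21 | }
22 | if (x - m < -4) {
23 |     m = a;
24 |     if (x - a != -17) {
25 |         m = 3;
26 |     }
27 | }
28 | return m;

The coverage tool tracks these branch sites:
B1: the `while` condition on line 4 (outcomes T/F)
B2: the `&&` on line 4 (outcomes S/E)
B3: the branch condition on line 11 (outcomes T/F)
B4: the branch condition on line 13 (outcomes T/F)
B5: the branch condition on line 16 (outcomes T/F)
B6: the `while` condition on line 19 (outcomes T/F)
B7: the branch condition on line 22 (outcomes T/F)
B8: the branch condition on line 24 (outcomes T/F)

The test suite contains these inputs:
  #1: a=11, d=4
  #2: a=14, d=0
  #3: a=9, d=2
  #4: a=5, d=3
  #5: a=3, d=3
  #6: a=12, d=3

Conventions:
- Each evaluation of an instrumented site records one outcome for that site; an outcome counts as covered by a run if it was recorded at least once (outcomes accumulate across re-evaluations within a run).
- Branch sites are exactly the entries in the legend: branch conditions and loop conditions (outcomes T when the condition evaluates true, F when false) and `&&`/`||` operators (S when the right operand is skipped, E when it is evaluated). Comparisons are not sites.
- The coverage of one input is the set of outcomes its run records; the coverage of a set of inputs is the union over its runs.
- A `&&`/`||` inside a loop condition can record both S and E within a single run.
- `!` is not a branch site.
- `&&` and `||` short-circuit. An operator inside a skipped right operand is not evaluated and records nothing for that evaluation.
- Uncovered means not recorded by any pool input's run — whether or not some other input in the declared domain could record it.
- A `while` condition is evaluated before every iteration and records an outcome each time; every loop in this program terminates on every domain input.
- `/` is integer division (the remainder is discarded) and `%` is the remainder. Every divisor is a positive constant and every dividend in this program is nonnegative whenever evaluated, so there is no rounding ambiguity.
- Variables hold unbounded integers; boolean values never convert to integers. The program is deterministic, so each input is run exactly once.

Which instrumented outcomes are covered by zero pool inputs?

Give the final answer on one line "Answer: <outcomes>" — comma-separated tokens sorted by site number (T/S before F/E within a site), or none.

input #1, a=11, d=4: events B2->E, B1->F, B3->T, B6->T, B6->T, B6->F, B7->T, B8->T; outcomes B1=F, B2=E, B3=T, B6=T, B6=F, B7=T, B8=T
input #2, a=14, d=0: events B2->E, B1->F, B3->F, B4->T, B6->T, B6->T, B6->F, B7->F; outcomes B1=F, B2=E, B3=F, B4=T, B6=T, B6=F, B7=F
input #3, a=9, d=2: events B2->E, B1->F, B3->F, B4->T, B6->T, B6->T, B6->F, B7->F; outcomes B1=F, B2=E, B3=F, B4=T, B6=T, B6=F, B7=F
input #4, a=5, d=3: events B2->S, B1->F, B3->F, B4->F, B5->F, B6->T, B6->T, B6->F, B7->F; outcomes B1=F, B2=S, B3=F, B4=F, B5=F, B6=T, B6=F, B7=F
input #5, a=3, d=3: events B2->S, B1->F, B3->F, B4->F, B5->F, B6->T, B6->T, B6->F, B7->F; outcomes B1=F, B2=S, B3=F, B4=F, B5=F, B6=T, B6=F, B7=F
input #6, a=12, d=3: events B2->E, B1->F, B3->F, B4->F, B5->T, B6->T, B6->T, B6->T, B6->T, B6->T, B6->T, B6->T, B6->T, B6->T, ...; outcomes B1=F, B2=E, B3=F, B4=F, B5=T, B6=T, B6=F, B7=F
union over the pool: B1=F, B2=S, B2=E, B3=T, B3=F, B4=T, B4=F, B5=T, B5=F, B6=T, B6=F, B7=T, B7=F, B8=T
uncovered (2 of 16): B1=T, B8=F

Answer: B1=T, B8=F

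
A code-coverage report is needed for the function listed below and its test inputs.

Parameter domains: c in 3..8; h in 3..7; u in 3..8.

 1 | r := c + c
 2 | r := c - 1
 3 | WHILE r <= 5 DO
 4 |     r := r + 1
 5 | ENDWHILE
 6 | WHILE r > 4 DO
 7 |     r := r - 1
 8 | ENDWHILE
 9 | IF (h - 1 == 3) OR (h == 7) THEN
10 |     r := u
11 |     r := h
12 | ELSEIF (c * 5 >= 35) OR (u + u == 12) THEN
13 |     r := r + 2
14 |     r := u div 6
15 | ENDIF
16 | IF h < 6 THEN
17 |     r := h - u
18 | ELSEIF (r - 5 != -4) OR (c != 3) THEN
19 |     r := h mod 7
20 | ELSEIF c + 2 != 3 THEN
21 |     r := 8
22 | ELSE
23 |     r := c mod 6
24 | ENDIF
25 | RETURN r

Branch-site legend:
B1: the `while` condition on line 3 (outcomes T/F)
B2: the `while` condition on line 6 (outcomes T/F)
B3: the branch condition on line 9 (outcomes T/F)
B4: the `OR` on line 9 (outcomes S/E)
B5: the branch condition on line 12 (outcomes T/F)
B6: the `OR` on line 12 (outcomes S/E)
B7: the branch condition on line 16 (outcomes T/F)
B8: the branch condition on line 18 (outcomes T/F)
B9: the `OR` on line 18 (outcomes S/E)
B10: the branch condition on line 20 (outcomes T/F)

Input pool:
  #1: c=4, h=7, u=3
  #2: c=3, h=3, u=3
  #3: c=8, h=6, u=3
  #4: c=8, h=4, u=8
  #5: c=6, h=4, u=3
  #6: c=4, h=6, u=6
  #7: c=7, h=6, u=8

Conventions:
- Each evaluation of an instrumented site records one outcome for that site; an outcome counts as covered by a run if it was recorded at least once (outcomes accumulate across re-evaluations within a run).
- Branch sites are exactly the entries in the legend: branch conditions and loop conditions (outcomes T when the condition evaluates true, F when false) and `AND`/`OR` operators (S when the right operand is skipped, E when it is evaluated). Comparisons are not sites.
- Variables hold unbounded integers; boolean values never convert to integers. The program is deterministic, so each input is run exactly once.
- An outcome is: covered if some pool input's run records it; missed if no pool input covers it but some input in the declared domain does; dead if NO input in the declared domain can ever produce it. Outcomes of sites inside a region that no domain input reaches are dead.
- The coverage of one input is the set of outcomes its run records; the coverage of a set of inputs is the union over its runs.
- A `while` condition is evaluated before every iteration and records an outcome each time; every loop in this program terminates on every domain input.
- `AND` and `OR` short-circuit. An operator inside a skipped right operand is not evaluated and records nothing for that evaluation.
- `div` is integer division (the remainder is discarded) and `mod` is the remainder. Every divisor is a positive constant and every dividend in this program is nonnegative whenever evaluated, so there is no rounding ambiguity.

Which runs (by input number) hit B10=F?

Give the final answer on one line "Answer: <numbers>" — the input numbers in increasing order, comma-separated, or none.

input #1 (c=4, h=7, u=3): misses B10=F
input #2 (c=3, h=3, u=3): misses B10=F
input #3 (c=8, h=6, u=3): misses B10=F
input #4 (c=8, h=4, u=8): misses B10=F
input #5 (c=6, h=4, u=3): misses B10=F
input #6 (c=4, h=6, u=6): misses B10=F
input #7 (c=7, h=6, u=8): misses B10=F

Answer: none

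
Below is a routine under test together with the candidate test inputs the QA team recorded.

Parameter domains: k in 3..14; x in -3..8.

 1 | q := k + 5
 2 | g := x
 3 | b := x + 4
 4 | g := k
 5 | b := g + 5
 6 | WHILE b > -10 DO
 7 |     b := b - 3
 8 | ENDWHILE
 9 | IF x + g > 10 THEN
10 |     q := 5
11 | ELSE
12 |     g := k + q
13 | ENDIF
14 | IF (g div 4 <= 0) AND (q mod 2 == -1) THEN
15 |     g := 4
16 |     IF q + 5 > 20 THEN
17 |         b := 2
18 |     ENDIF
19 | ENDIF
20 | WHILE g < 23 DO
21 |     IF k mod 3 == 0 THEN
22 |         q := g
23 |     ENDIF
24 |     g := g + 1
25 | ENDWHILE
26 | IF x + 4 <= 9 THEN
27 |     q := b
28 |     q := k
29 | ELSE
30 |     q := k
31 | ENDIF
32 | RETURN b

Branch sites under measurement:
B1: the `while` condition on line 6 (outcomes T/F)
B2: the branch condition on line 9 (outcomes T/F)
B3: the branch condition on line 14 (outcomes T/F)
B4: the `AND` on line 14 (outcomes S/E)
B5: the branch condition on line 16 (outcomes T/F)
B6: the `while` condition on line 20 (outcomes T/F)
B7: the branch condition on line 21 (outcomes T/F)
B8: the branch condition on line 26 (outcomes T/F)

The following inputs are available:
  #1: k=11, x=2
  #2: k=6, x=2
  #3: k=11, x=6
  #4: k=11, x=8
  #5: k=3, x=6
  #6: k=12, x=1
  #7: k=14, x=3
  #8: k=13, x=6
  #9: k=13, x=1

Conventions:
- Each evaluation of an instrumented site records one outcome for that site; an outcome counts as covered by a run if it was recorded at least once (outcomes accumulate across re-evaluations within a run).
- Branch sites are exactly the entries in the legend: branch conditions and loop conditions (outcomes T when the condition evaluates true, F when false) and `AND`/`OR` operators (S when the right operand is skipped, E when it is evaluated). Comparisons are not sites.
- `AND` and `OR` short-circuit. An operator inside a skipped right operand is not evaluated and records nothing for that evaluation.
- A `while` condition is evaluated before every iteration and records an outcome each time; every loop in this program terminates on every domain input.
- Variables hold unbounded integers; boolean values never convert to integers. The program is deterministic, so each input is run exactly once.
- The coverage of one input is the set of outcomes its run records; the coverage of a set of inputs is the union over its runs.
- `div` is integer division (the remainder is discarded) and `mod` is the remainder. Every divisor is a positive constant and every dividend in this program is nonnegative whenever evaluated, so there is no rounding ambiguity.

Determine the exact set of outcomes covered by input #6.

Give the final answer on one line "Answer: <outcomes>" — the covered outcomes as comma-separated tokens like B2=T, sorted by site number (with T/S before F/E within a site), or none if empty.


Event log for input #6 (k=12, x=1):
  B1->T, B1->T, B1->T, B1->T, B1->T, B1->T, B1->T, B1->T, B1->T, B1->F
  B2->T, B4->S, B3->F, B6->T, B7->T, B6->T, B7->T, B6->T, B7->T, B6->T
  B7->T, B6->T, B7->T, B6->T, B7->T, B6->T, B7->T, B6->T, B7->T, B6->T
  B7->T, B6->T, B7->T, B6->T, B7->T, B6->F, B8->T
as a set, this run covers: B1=T, B1=F, B2=T, B3=F, B4=S, B6=T, B6=F, B7=T, B8=T
Answer: B1=T, B1=F, B2=T, B3=F, B4=S, B6=T, B6=F, B7=T, B8=T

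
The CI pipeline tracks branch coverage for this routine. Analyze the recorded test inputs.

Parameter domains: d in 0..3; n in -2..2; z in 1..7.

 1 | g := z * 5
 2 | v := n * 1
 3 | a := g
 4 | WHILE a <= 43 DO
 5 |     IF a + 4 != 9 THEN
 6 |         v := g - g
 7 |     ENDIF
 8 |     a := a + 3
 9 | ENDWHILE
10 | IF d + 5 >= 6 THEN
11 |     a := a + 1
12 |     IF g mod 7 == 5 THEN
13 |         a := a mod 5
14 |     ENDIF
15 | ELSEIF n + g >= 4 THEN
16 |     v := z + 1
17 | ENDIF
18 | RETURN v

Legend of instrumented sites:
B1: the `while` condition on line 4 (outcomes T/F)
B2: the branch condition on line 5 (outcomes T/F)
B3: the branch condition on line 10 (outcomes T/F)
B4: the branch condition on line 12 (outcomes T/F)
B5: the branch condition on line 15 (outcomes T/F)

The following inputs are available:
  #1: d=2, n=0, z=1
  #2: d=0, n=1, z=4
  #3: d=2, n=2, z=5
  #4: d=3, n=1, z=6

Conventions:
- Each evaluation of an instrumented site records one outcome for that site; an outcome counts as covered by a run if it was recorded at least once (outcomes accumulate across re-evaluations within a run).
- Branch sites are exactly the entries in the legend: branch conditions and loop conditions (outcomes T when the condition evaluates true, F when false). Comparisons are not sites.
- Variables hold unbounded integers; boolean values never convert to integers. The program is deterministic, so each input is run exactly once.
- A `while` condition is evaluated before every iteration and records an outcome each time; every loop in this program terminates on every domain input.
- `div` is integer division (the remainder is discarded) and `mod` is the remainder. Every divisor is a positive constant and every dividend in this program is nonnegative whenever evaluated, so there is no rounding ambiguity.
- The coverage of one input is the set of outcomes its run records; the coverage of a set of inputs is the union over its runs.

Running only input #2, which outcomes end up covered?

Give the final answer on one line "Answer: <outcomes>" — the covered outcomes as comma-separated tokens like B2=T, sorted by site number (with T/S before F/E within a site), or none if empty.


Simulating input #2 (d=0, n=1, z=4) step by step:
  B1->T, B2->T, B1->T, B2->T, B1->T, B2->T, B1->T, B2->T, B1->T, B2->T
  B1->T, B2->T, B1->T, B2->T, B1->T, B2->T, B1->F, B3->F, B5->T
as a set, this run covers: B1=T, B1=F, B2=T, B3=F, B5=T
Answer: B1=T, B1=F, B2=T, B3=F, B5=T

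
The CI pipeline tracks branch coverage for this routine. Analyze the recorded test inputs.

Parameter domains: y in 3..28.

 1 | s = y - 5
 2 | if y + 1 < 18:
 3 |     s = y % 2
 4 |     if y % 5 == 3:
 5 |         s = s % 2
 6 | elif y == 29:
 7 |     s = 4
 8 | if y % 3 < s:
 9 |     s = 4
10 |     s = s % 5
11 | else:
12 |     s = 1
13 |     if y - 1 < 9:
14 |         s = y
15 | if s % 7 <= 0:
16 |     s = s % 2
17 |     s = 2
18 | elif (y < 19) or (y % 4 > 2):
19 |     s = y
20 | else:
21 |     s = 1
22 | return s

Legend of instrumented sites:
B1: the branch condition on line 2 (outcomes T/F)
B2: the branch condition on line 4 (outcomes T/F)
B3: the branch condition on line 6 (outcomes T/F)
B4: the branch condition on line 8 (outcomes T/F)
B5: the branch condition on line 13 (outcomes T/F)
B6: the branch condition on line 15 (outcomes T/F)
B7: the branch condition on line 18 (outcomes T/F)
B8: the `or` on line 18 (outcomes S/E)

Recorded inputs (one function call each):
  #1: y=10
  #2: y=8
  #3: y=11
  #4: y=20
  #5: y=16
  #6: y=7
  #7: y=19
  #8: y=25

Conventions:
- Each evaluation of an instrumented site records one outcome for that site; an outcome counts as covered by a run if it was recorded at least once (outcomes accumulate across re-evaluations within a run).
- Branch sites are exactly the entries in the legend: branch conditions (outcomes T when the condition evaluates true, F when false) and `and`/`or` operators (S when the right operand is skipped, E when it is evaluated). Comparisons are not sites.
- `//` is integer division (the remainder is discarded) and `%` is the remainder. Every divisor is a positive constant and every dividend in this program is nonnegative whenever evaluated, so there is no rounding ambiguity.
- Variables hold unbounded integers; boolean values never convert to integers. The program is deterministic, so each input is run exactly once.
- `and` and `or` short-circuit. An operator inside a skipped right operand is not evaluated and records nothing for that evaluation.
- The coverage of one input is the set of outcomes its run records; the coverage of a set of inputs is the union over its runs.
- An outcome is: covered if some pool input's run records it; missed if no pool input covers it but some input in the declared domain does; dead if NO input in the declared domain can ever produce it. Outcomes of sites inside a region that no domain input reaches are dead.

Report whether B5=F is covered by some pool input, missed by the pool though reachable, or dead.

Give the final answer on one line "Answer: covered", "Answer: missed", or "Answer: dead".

B5=F is recorded by pool input(s) 1, 3, 5 -> covered

Answer: covered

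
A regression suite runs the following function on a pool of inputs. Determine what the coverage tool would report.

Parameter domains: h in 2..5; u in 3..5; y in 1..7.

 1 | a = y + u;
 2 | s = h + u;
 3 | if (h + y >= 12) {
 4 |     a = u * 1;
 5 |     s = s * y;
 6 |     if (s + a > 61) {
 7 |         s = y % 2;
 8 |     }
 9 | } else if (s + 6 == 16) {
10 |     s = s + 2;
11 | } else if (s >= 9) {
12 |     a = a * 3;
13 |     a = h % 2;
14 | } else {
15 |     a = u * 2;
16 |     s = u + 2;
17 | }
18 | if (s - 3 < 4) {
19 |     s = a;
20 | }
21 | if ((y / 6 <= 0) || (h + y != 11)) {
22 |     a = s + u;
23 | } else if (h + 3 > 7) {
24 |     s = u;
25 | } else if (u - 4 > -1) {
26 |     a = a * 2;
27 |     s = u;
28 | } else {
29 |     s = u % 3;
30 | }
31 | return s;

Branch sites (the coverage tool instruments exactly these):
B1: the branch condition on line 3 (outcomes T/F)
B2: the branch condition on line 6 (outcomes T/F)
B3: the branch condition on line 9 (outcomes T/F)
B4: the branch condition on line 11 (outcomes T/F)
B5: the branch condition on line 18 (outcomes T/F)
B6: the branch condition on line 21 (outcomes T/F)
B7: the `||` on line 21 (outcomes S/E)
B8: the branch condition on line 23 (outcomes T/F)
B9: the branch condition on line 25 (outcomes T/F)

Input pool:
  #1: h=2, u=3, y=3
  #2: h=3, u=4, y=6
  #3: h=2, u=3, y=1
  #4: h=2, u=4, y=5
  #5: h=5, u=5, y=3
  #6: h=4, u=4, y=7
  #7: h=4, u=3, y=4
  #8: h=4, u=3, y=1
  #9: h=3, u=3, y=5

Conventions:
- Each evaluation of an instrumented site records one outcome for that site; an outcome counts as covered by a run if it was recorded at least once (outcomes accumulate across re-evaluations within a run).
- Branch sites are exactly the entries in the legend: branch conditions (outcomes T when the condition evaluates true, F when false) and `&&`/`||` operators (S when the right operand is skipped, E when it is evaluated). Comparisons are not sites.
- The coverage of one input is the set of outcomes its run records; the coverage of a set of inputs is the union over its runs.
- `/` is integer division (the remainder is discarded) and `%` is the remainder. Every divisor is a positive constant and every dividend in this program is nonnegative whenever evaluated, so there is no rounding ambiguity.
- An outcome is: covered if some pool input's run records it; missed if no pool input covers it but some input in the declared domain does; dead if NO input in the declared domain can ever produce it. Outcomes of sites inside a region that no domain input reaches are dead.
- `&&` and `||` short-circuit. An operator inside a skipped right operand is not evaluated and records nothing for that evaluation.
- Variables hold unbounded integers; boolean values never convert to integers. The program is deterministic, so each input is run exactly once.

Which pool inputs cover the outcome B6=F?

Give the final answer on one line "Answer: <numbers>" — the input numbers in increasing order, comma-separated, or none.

input #1 (h=2, u=3, y=3): does not produce B6=F
input #2 (h=3, u=4, y=6): does not produce B6=F
input #3 (h=2, u=3, y=1): does not produce B6=F
input #4 (h=2, u=4, y=5): does not produce B6=F
input #5 (h=5, u=5, y=3): does not produce B6=F
input #6 (h=4, u=4, y=7): produces B6=F
input #7 (h=4, u=3, y=4): does not produce B6=F
input #8 (h=4, u=3, y=1): does not produce B6=F
input #9 (h=3, u=3, y=5): does not produce B6=F

Answer: 6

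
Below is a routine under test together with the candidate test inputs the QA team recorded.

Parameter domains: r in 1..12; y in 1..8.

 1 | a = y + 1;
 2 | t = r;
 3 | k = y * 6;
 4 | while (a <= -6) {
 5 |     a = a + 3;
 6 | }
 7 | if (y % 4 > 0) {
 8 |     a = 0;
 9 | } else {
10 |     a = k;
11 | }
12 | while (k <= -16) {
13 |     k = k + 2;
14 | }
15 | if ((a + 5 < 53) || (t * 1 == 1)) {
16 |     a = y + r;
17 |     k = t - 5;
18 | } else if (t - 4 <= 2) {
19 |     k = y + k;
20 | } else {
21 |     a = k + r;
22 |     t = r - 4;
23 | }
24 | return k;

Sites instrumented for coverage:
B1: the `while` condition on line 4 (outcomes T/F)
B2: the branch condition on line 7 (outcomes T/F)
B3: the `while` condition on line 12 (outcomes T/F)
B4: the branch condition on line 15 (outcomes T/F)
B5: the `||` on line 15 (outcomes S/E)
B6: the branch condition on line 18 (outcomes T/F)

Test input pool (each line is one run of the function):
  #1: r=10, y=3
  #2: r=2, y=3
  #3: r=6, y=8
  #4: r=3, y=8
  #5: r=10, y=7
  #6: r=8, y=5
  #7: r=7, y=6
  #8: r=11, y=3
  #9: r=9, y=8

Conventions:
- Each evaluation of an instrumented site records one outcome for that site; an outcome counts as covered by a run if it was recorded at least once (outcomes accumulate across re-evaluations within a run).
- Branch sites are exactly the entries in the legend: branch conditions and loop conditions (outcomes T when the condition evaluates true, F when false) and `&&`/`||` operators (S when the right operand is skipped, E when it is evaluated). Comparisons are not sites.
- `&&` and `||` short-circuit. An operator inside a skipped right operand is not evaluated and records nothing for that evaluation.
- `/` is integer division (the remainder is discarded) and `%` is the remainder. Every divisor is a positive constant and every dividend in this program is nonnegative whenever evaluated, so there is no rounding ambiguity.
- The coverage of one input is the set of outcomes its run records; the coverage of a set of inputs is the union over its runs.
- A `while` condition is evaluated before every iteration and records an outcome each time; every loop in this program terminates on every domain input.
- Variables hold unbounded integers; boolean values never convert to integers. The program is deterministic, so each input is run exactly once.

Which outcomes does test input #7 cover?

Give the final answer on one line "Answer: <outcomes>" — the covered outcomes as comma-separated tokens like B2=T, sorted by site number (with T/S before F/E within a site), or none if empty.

Running input #7 (r=7, y=6), event by event:
  B1->F, B2->T, B3->F, B5->S, B4->T
as a set, this run covers: B1=F, B2=T, B3=F, B4=T, B5=S

Answer: B1=F, B2=T, B3=F, B4=T, B5=S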